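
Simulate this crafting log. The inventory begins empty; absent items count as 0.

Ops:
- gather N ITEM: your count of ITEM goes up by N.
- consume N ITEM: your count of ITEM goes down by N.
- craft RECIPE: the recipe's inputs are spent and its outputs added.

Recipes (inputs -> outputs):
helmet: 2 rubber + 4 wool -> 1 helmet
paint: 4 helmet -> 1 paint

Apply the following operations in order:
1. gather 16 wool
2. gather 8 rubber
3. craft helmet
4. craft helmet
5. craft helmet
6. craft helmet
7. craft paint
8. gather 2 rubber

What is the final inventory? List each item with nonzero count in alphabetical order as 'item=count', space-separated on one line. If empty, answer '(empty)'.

After 1 (gather 16 wool): wool=16
After 2 (gather 8 rubber): rubber=8 wool=16
After 3 (craft helmet): helmet=1 rubber=6 wool=12
After 4 (craft helmet): helmet=2 rubber=4 wool=8
After 5 (craft helmet): helmet=3 rubber=2 wool=4
After 6 (craft helmet): helmet=4
After 7 (craft paint): paint=1
After 8 (gather 2 rubber): paint=1 rubber=2

Answer: paint=1 rubber=2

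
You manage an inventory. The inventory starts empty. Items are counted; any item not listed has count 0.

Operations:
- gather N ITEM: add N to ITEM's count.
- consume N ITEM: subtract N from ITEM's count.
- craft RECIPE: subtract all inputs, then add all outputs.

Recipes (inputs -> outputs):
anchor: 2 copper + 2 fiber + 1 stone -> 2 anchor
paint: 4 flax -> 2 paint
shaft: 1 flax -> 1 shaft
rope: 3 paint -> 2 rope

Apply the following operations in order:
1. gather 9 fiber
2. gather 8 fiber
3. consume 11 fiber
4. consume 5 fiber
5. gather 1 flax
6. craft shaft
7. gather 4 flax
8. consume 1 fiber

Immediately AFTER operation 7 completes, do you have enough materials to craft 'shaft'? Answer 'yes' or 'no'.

Answer: yes

Derivation:
After 1 (gather 9 fiber): fiber=9
After 2 (gather 8 fiber): fiber=17
After 3 (consume 11 fiber): fiber=6
After 4 (consume 5 fiber): fiber=1
After 5 (gather 1 flax): fiber=1 flax=1
After 6 (craft shaft): fiber=1 shaft=1
After 7 (gather 4 flax): fiber=1 flax=4 shaft=1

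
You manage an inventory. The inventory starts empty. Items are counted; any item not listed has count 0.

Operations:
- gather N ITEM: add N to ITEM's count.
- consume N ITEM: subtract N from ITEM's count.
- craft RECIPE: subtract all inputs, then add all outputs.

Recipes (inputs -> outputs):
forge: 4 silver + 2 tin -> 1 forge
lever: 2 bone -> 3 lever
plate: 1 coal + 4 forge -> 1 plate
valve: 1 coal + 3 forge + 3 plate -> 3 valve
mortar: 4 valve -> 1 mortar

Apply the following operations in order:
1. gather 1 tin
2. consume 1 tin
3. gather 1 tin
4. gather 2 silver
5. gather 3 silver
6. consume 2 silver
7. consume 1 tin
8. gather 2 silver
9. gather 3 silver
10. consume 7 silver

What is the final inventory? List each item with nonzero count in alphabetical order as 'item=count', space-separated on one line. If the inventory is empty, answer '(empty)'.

After 1 (gather 1 tin): tin=1
After 2 (consume 1 tin): (empty)
After 3 (gather 1 tin): tin=1
After 4 (gather 2 silver): silver=2 tin=1
After 5 (gather 3 silver): silver=5 tin=1
After 6 (consume 2 silver): silver=3 tin=1
After 7 (consume 1 tin): silver=3
After 8 (gather 2 silver): silver=5
After 9 (gather 3 silver): silver=8
After 10 (consume 7 silver): silver=1

Answer: silver=1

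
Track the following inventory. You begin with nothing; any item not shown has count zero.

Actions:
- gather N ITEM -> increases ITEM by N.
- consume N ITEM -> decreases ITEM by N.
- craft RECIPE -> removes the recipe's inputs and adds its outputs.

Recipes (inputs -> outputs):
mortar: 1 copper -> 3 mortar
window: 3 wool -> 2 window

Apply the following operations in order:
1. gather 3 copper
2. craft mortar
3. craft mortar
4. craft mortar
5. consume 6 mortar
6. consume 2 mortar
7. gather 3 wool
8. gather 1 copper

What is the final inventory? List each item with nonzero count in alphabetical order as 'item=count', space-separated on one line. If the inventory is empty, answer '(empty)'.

Answer: copper=1 mortar=1 wool=3

Derivation:
After 1 (gather 3 copper): copper=3
After 2 (craft mortar): copper=2 mortar=3
After 3 (craft mortar): copper=1 mortar=6
After 4 (craft mortar): mortar=9
After 5 (consume 6 mortar): mortar=3
After 6 (consume 2 mortar): mortar=1
After 7 (gather 3 wool): mortar=1 wool=3
After 8 (gather 1 copper): copper=1 mortar=1 wool=3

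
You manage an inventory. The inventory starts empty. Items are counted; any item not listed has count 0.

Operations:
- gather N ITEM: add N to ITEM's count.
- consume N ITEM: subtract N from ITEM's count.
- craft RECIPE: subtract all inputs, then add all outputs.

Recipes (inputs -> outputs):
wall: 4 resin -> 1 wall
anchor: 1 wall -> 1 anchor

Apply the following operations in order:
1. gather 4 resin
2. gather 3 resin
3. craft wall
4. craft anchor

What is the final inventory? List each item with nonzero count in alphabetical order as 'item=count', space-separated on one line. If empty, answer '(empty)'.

After 1 (gather 4 resin): resin=4
After 2 (gather 3 resin): resin=7
After 3 (craft wall): resin=3 wall=1
After 4 (craft anchor): anchor=1 resin=3

Answer: anchor=1 resin=3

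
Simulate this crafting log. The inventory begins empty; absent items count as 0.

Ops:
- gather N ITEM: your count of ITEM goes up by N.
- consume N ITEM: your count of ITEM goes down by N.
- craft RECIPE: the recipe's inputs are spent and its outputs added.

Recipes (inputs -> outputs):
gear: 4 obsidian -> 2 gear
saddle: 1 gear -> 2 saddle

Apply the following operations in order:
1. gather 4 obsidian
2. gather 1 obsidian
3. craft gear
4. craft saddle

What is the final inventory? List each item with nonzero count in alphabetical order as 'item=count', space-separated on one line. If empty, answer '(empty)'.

After 1 (gather 4 obsidian): obsidian=4
After 2 (gather 1 obsidian): obsidian=5
After 3 (craft gear): gear=2 obsidian=1
After 4 (craft saddle): gear=1 obsidian=1 saddle=2

Answer: gear=1 obsidian=1 saddle=2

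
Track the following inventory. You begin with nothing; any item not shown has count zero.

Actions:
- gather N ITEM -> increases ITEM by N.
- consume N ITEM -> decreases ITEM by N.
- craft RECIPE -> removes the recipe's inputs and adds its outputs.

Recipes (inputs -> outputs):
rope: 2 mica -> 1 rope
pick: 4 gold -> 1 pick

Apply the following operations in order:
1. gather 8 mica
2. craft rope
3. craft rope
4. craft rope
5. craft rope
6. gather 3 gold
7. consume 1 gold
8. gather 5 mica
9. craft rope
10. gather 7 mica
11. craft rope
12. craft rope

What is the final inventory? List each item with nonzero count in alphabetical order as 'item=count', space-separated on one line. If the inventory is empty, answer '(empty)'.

After 1 (gather 8 mica): mica=8
After 2 (craft rope): mica=6 rope=1
After 3 (craft rope): mica=4 rope=2
After 4 (craft rope): mica=2 rope=3
After 5 (craft rope): rope=4
After 6 (gather 3 gold): gold=3 rope=4
After 7 (consume 1 gold): gold=2 rope=4
After 8 (gather 5 mica): gold=2 mica=5 rope=4
After 9 (craft rope): gold=2 mica=3 rope=5
After 10 (gather 7 mica): gold=2 mica=10 rope=5
After 11 (craft rope): gold=2 mica=8 rope=6
After 12 (craft rope): gold=2 mica=6 rope=7

Answer: gold=2 mica=6 rope=7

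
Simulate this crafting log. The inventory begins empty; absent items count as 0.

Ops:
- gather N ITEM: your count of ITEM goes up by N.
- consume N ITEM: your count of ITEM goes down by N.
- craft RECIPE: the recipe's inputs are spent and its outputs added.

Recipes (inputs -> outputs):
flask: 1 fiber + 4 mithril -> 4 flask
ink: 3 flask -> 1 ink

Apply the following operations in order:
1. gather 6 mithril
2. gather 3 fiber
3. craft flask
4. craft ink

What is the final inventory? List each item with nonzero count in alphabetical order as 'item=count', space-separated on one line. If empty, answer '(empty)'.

Answer: fiber=2 flask=1 ink=1 mithril=2

Derivation:
After 1 (gather 6 mithril): mithril=6
After 2 (gather 3 fiber): fiber=3 mithril=6
After 3 (craft flask): fiber=2 flask=4 mithril=2
After 4 (craft ink): fiber=2 flask=1 ink=1 mithril=2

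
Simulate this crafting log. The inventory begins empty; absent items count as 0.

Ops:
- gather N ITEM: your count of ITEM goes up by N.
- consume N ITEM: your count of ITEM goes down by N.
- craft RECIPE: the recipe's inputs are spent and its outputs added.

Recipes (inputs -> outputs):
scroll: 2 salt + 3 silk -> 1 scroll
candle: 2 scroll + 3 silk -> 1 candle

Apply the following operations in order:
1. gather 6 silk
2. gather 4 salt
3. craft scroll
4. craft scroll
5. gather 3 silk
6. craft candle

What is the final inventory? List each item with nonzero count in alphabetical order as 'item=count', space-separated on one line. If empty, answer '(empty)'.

After 1 (gather 6 silk): silk=6
After 2 (gather 4 salt): salt=4 silk=6
After 3 (craft scroll): salt=2 scroll=1 silk=3
After 4 (craft scroll): scroll=2
After 5 (gather 3 silk): scroll=2 silk=3
After 6 (craft candle): candle=1

Answer: candle=1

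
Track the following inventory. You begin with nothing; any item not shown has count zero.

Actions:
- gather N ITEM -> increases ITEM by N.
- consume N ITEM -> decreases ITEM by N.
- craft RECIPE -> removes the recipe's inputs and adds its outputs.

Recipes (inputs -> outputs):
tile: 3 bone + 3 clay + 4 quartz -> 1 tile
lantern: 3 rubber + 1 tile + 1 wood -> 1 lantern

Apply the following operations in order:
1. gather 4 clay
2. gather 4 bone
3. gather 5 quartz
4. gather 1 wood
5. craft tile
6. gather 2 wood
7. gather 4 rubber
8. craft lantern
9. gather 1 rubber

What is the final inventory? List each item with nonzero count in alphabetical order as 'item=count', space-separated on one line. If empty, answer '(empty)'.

Answer: bone=1 clay=1 lantern=1 quartz=1 rubber=2 wood=2

Derivation:
After 1 (gather 4 clay): clay=4
After 2 (gather 4 bone): bone=4 clay=4
After 3 (gather 5 quartz): bone=4 clay=4 quartz=5
After 4 (gather 1 wood): bone=4 clay=4 quartz=5 wood=1
After 5 (craft tile): bone=1 clay=1 quartz=1 tile=1 wood=1
After 6 (gather 2 wood): bone=1 clay=1 quartz=1 tile=1 wood=3
After 7 (gather 4 rubber): bone=1 clay=1 quartz=1 rubber=4 tile=1 wood=3
After 8 (craft lantern): bone=1 clay=1 lantern=1 quartz=1 rubber=1 wood=2
After 9 (gather 1 rubber): bone=1 clay=1 lantern=1 quartz=1 rubber=2 wood=2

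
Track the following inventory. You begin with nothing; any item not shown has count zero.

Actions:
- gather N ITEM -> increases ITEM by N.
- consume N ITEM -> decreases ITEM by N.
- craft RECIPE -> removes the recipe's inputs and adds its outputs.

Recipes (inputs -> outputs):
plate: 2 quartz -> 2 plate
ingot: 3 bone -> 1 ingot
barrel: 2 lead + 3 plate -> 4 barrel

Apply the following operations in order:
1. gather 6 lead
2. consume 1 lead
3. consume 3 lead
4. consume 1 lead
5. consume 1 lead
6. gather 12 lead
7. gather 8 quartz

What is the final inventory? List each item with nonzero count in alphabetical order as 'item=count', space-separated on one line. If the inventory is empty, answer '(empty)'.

Answer: lead=12 quartz=8

Derivation:
After 1 (gather 6 lead): lead=6
After 2 (consume 1 lead): lead=5
After 3 (consume 3 lead): lead=2
After 4 (consume 1 lead): lead=1
After 5 (consume 1 lead): (empty)
After 6 (gather 12 lead): lead=12
After 7 (gather 8 quartz): lead=12 quartz=8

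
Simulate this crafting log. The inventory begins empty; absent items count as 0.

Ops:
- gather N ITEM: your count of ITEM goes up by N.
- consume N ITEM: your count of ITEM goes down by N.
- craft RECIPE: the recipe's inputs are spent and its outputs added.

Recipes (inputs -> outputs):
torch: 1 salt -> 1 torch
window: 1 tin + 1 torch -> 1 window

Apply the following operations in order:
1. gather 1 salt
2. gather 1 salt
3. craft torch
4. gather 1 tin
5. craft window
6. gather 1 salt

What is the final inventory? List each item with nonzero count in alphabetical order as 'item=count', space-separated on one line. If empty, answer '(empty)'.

After 1 (gather 1 salt): salt=1
After 2 (gather 1 salt): salt=2
After 3 (craft torch): salt=1 torch=1
After 4 (gather 1 tin): salt=1 tin=1 torch=1
After 5 (craft window): salt=1 window=1
After 6 (gather 1 salt): salt=2 window=1

Answer: salt=2 window=1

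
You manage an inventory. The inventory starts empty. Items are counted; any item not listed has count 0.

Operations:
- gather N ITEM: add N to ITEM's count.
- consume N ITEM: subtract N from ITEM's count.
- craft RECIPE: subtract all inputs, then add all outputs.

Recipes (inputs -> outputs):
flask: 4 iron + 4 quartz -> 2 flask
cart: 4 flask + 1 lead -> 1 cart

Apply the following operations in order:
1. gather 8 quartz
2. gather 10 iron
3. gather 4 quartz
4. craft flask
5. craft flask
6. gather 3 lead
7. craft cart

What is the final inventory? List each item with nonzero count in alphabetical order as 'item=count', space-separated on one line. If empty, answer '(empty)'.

After 1 (gather 8 quartz): quartz=8
After 2 (gather 10 iron): iron=10 quartz=8
After 3 (gather 4 quartz): iron=10 quartz=12
After 4 (craft flask): flask=2 iron=6 quartz=8
After 5 (craft flask): flask=4 iron=2 quartz=4
After 6 (gather 3 lead): flask=4 iron=2 lead=3 quartz=4
After 7 (craft cart): cart=1 iron=2 lead=2 quartz=4

Answer: cart=1 iron=2 lead=2 quartz=4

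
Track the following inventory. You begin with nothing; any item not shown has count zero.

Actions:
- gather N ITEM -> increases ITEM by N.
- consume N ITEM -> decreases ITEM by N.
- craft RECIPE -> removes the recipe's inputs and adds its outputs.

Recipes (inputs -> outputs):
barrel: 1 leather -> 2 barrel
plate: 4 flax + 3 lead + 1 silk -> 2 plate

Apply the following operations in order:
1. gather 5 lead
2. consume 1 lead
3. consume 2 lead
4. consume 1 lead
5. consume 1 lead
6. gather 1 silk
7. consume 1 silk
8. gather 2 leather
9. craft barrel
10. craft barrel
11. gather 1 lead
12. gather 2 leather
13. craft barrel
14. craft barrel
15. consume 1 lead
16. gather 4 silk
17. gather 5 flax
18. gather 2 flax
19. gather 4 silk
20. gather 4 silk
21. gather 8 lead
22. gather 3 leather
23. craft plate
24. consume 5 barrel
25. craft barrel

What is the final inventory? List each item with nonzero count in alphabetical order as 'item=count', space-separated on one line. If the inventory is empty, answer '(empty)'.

After 1 (gather 5 lead): lead=5
After 2 (consume 1 lead): lead=4
After 3 (consume 2 lead): lead=2
After 4 (consume 1 lead): lead=1
After 5 (consume 1 lead): (empty)
After 6 (gather 1 silk): silk=1
After 7 (consume 1 silk): (empty)
After 8 (gather 2 leather): leather=2
After 9 (craft barrel): barrel=2 leather=1
After 10 (craft barrel): barrel=4
After 11 (gather 1 lead): barrel=4 lead=1
After 12 (gather 2 leather): barrel=4 lead=1 leather=2
After 13 (craft barrel): barrel=6 lead=1 leather=1
After 14 (craft barrel): barrel=8 lead=1
After 15 (consume 1 lead): barrel=8
After 16 (gather 4 silk): barrel=8 silk=4
After 17 (gather 5 flax): barrel=8 flax=5 silk=4
After 18 (gather 2 flax): barrel=8 flax=7 silk=4
After 19 (gather 4 silk): barrel=8 flax=7 silk=8
After 20 (gather 4 silk): barrel=8 flax=7 silk=12
After 21 (gather 8 lead): barrel=8 flax=7 lead=8 silk=12
After 22 (gather 3 leather): barrel=8 flax=7 lead=8 leather=3 silk=12
After 23 (craft plate): barrel=8 flax=3 lead=5 leather=3 plate=2 silk=11
After 24 (consume 5 barrel): barrel=3 flax=3 lead=5 leather=3 plate=2 silk=11
After 25 (craft barrel): barrel=5 flax=3 lead=5 leather=2 plate=2 silk=11

Answer: barrel=5 flax=3 lead=5 leather=2 plate=2 silk=11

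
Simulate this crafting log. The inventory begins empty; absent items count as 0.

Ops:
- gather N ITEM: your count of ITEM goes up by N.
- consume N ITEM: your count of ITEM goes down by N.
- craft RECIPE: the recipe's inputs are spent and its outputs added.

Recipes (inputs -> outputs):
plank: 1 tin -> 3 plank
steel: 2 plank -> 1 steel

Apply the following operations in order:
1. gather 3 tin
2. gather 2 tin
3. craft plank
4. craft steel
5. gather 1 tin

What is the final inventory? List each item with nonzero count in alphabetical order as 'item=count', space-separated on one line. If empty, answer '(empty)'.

Answer: plank=1 steel=1 tin=5

Derivation:
After 1 (gather 3 tin): tin=3
After 2 (gather 2 tin): tin=5
After 3 (craft plank): plank=3 tin=4
After 4 (craft steel): plank=1 steel=1 tin=4
After 5 (gather 1 tin): plank=1 steel=1 tin=5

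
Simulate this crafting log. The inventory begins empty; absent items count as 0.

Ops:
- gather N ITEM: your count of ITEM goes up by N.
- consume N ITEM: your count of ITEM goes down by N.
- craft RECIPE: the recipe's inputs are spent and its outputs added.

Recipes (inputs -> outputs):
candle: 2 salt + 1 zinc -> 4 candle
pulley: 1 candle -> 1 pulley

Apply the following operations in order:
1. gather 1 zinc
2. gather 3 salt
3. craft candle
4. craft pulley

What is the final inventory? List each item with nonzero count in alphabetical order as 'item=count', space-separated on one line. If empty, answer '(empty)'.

After 1 (gather 1 zinc): zinc=1
After 2 (gather 3 salt): salt=3 zinc=1
After 3 (craft candle): candle=4 salt=1
After 4 (craft pulley): candle=3 pulley=1 salt=1

Answer: candle=3 pulley=1 salt=1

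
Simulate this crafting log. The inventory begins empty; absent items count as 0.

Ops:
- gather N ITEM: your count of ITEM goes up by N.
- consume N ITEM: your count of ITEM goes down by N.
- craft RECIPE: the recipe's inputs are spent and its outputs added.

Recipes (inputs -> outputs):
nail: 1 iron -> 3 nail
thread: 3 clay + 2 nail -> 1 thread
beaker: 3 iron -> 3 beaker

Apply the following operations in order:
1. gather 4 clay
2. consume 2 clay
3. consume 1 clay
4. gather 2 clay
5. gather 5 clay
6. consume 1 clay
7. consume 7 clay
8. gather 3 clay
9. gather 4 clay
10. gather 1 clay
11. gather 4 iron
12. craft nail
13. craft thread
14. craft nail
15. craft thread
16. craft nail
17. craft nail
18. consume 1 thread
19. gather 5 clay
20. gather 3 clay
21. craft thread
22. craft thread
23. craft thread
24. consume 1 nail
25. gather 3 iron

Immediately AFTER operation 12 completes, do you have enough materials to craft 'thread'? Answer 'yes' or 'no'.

After 1 (gather 4 clay): clay=4
After 2 (consume 2 clay): clay=2
After 3 (consume 1 clay): clay=1
After 4 (gather 2 clay): clay=3
After 5 (gather 5 clay): clay=8
After 6 (consume 1 clay): clay=7
After 7 (consume 7 clay): (empty)
After 8 (gather 3 clay): clay=3
After 9 (gather 4 clay): clay=7
After 10 (gather 1 clay): clay=8
After 11 (gather 4 iron): clay=8 iron=4
After 12 (craft nail): clay=8 iron=3 nail=3

Answer: yes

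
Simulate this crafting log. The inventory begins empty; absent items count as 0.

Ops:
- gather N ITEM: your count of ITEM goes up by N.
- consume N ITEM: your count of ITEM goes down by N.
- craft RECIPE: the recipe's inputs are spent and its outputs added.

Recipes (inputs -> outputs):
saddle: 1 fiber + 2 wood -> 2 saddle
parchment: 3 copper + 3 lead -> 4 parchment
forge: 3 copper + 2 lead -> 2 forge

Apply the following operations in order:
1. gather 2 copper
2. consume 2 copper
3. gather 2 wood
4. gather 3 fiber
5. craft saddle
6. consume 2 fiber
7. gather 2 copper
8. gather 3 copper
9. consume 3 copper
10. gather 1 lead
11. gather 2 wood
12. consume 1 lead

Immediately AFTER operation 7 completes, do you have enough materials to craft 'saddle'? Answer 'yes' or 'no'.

Answer: no

Derivation:
After 1 (gather 2 copper): copper=2
After 2 (consume 2 copper): (empty)
After 3 (gather 2 wood): wood=2
After 4 (gather 3 fiber): fiber=3 wood=2
After 5 (craft saddle): fiber=2 saddle=2
After 6 (consume 2 fiber): saddle=2
After 7 (gather 2 copper): copper=2 saddle=2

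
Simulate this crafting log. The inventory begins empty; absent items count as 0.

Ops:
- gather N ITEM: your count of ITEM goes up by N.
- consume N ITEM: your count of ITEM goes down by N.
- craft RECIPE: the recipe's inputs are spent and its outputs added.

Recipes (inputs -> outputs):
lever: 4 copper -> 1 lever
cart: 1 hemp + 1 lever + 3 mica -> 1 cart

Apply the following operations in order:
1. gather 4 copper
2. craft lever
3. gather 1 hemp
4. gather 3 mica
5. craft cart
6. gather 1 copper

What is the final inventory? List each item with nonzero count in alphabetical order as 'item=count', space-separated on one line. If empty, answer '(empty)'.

Answer: cart=1 copper=1

Derivation:
After 1 (gather 4 copper): copper=4
After 2 (craft lever): lever=1
After 3 (gather 1 hemp): hemp=1 lever=1
After 4 (gather 3 mica): hemp=1 lever=1 mica=3
After 5 (craft cart): cart=1
After 6 (gather 1 copper): cart=1 copper=1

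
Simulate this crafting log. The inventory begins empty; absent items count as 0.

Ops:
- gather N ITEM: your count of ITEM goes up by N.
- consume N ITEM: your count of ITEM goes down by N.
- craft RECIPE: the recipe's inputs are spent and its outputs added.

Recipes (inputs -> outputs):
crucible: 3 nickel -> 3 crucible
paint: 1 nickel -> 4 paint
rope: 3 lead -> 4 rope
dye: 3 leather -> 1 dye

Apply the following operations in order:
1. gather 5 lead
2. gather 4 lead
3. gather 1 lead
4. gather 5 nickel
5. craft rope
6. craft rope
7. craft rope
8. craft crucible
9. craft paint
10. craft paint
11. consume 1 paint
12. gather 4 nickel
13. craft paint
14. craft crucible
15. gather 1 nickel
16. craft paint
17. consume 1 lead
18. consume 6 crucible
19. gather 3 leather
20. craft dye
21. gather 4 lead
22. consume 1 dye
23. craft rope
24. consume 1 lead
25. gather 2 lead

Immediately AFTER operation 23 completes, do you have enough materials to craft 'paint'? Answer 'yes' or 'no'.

After 1 (gather 5 lead): lead=5
After 2 (gather 4 lead): lead=9
After 3 (gather 1 lead): lead=10
After 4 (gather 5 nickel): lead=10 nickel=5
After 5 (craft rope): lead=7 nickel=5 rope=4
After 6 (craft rope): lead=4 nickel=5 rope=8
After 7 (craft rope): lead=1 nickel=5 rope=12
After 8 (craft crucible): crucible=3 lead=1 nickel=2 rope=12
After 9 (craft paint): crucible=3 lead=1 nickel=1 paint=4 rope=12
After 10 (craft paint): crucible=3 lead=1 paint=8 rope=12
After 11 (consume 1 paint): crucible=3 lead=1 paint=7 rope=12
After 12 (gather 4 nickel): crucible=3 lead=1 nickel=4 paint=7 rope=12
After 13 (craft paint): crucible=3 lead=1 nickel=3 paint=11 rope=12
After 14 (craft crucible): crucible=6 lead=1 paint=11 rope=12
After 15 (gather 1 nickel): crucible=6 lead=1 nickel=1 paint=11 rope=12
After 16 (craft paint): crucible=6 lead=1 paint=15 rope=12
After 17 (consume 1 lead): crucible=6 paint=15 rope=12
After 18 (consume 6 crucible): paint=15 rope=12
After 19 (gather 3 leather): leather=3 paint=15 rope=12
After 20 (craft dye): dye=1 paint=15 rope=12
After 21 (gather 4 lead): dye=1 lead=4 paint=15 rope=12
After 22 (consume 1 dye): lead=4 paint=15 rope=12
After 23 (craft rope): lead=1 paint=15 rope=16

Answer: no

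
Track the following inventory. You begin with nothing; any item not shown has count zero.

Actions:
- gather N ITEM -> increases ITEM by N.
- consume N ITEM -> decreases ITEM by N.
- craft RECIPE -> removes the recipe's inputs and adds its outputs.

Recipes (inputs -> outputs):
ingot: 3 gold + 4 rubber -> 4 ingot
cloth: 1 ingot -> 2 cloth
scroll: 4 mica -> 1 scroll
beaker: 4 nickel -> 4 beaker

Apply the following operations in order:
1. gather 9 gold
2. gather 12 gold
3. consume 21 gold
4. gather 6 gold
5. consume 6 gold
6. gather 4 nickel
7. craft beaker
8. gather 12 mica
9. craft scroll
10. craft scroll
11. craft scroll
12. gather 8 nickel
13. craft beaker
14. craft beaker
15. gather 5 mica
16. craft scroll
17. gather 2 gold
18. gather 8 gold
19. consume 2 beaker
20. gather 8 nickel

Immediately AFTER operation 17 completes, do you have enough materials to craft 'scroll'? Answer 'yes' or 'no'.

After 1 (gather 9 gold): gold=9
After 2 (gather 12 gold): gold=21
After 3 (consume 21 gold): (empty)
After 4 (gather 6 gold): gold=6
After 5 (consume 6 gold): (empty)
After 6 (gather 4 nickel): nickel=4
After 7 (craft beaker): beaker=4
After 8 (gather 12 mica): beaker=4 mica=12
After 9 (craft scroll): beaker=4 mica=8 scroll=1
After 10 (craft scroll): beaker=4 mica=4 scroll=2
After 11 (craft scroll): beaker=4 scroll=3
After 12 (gather 8 nickel): beaker=4 nickel=8 scroll=3
After 13 (craft beaker): beaker=8 nickel=4 scroll=3
After 14 (craft beaker): beaker=12 scroll=3
After 15 (gather 5 mica): beaker=12 mica=5 scroll=3
After 16 (craft scroll): beaker=12 mica=1 scroll=4
After 17 (gather 2 gold): beaker=12 gold=2 mica=1 scroll=4

Answer: no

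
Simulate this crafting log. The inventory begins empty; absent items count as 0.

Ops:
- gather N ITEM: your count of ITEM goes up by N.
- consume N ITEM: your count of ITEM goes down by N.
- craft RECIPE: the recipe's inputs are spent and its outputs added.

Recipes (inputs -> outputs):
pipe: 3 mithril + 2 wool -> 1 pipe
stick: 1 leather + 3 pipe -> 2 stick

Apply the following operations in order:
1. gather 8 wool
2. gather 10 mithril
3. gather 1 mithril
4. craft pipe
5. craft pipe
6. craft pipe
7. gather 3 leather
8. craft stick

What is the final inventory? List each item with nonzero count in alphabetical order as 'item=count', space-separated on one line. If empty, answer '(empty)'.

After 1 (gather 8 wool): wool=8
After 2 (gather 10 mithril): mithril=10 wool=8
After 3 (gather 1 mithril): mithril=11 wool=8
After 4 (craft pipe): mithril=8 pipe=1 wool=6
After 5 (craft pipe): mithril=5 pipe=2 wool=4
After 6 (craft pipe): mithril=2 pipe=3 wool=2
After 7 (gather 3 leather): leather=3 mithril=2 pipe=3 wool=2
After 8 (craft stick): leather=2 mithril=2 stick=2 wool=2

Answer: leather=2 mithril=2 stick=2 wool=2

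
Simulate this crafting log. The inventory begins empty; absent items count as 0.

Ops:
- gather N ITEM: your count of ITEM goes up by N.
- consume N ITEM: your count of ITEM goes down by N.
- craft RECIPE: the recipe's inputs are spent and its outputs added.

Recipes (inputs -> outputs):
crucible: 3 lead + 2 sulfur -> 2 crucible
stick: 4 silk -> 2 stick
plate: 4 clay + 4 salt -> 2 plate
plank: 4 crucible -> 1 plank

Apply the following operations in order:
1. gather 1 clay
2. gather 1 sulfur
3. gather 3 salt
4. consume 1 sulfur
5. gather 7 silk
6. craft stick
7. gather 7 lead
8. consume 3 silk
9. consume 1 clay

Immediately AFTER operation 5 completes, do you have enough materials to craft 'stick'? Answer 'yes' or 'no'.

Answer: yes

Derivation:
After 1 (gather 1 clay): clay=1
After 2 (gather 1 sulfur): clay=1 sulfur=1
After 3 (gather 3 salt): clay=1 salt=3 sulfur=1
After 4 (consume 1 sulfur): clay=1 salt=3
After 5 (gather 7 silk): clay=1 salt=3 silk=7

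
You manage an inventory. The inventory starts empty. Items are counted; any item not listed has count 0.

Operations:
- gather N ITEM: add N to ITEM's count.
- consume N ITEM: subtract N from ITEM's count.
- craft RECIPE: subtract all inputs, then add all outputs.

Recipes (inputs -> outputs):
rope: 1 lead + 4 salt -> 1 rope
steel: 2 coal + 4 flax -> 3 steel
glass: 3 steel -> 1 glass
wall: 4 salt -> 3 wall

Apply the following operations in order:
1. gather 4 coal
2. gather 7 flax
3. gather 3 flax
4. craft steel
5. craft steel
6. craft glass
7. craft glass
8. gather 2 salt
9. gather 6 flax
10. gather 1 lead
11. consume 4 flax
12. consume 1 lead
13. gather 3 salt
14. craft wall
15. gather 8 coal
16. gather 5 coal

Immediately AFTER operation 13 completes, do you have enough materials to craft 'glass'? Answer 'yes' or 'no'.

After 1 (gather 4 coal): coal=4
After 2 (gather 7 flax): coal=4 flax=7
After 3 (gather 3 flax): coal=4 flax=10
After 4 (craft steel): coal=2 flax=6 steel=3
After 5 (craft steel): flax=2 steel=6
After 6 (craft glass): flax=2 glass=1 steel=3
After 7 (craft glass): flax=2 glass=2
After 8 (gather 2 salt): flax=2 glass=2 salt=2
After 9 (gather 6 flax): flax=8 glass=2 salt=2
After 10 (gather 1 lead): flax=8 glass=2 lead=1 salt=2
After 11 (consume 4 flax): flax=4 glass=2 lead=1 salt=2
After 12 (consume 1 lead): flax=4 glass=2 salt=2
After 13 (gather 3 salt): flax=4 glass=2 salt=5

Answer: no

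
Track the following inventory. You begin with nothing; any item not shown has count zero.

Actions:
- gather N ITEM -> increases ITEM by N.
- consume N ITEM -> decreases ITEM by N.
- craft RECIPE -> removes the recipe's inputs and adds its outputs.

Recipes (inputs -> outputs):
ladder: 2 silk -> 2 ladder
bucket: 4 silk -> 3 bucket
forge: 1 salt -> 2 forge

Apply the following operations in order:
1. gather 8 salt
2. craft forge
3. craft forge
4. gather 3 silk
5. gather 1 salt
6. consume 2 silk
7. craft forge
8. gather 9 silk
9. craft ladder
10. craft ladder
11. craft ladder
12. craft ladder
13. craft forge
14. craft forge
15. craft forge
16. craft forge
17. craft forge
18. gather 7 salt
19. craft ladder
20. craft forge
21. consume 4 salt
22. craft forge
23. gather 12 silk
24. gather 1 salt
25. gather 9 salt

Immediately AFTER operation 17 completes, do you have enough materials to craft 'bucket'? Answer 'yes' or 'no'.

After 1 (gather 8 salt): salt=8
After 2 (craft forge): forge=2 salt=7
After 3 (craft forge): forge=4 salt=6
After 4 (gather 3 silk): forge=4 salt=6 silk=3
After 5 (gather 1 salt): forge=4 salt=7 silk=3
After 6 (consume 2 silk): forge=4 salt=7 silk=1
After 7 (craft forge): forge=6 salt=6 silk=1
After 8 (gather 9 silk): forge=6 salt=6 silk=10
After 9 (craft ladder): forge=6 ladder=2 salt=6 silk=8
After 10 (craft ladder): forge=6 ladder=4 salt=6 silk=6
After 11 (craft ladder): forge=6 ladder=6 salt=6 silk=4
After 12 (craft ladder): forge=6 ladder=8 salt=6 silk=2
After 13 (craft forge): forge=8 ladder=8 salt=5 silk=2
After 14 (craft forge): forge=10 ladder=8 salt=4 silk=2
After 15 (craft forge): forge=12 ladder=8 salt=3 silk=2
After 16 (craft forge): forge=14 ladder=8 salt=2 silk=2
After 17 (craft forge): forge=16 ladder=8 salt=1 silk=2

Answer: no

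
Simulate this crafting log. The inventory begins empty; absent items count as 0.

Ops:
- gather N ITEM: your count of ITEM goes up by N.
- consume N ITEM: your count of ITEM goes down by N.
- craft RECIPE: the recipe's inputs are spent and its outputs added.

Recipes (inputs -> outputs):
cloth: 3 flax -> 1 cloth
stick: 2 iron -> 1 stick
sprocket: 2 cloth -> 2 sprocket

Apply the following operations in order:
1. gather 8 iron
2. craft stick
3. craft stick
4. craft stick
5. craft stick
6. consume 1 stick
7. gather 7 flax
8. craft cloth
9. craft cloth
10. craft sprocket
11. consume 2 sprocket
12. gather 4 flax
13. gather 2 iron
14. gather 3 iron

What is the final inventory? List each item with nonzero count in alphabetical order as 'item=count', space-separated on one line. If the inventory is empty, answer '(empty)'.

After 1 (gather 8 iron): iron=8
After 2 (craft stick): iron=6 stick=1
After 3 (craft stick): iron=4 stick=2
After 4 (craft stick): iron=2 stick=3
After 5 (craft stick): stick=4
After 6 (consume 1 stick): stick=3
After 7 (gather 7 flax): flax=7 stick=3
After 8 (craft cloth): cloth=1 flax=4 stick=3
After 9 (craft cloth): cloth=2 flax=1 stick=3
After 10 (craft sprocket): flax=1 sprocket=2 stick=3
After 11 (consume 2 sprocket): flax=1 stick=3
After 12 (gather 4 flax): flax=5 stick=3
After 13 (gather 2 iron): flax=5 iron=2 stick=3
After 14 (gather 3 iron): flax=5 iron=5 stick=3

Answer: flax=5 iron=5 stick=3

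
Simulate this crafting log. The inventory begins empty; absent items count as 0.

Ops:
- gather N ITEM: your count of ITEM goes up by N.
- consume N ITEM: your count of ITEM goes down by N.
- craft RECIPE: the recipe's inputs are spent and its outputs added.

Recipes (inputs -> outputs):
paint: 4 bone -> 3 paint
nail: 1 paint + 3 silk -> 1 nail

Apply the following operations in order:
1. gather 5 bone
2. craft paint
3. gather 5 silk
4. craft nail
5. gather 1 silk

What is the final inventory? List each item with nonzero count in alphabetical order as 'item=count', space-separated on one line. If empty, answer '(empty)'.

Answer: bone=1 nail=1 paint=2 silk=3

Derivation:
After 1 (gather 5 bone): bone=5
After 2 (craft paint): bone=1 paint=3
After 3 (gather 5 silk): bone=1 paint=3 silk=5
After 4 (craft nail): bone=1 nail=1 paint=2 silk=2
After 5 (gather 1 silk): bone=1 nail=1 paint=2 silk=3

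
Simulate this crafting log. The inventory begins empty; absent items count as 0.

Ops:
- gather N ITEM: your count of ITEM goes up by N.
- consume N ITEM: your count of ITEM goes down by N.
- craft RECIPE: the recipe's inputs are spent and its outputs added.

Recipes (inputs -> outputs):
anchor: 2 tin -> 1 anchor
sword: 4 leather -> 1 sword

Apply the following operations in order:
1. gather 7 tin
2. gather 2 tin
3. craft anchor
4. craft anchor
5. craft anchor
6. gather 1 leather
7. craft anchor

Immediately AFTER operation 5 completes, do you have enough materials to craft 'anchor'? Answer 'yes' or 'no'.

Answer: yes

Derivation:
After 1 (gather 7 tin): tin=7
After 2 (gather 2 tin): tin=9
After 3 (craft anchor): anchor=1 tin=7
After 4 (craft anchor): anchor=2 tin=5
After 5 (craft anchor): anchor=3 tin=3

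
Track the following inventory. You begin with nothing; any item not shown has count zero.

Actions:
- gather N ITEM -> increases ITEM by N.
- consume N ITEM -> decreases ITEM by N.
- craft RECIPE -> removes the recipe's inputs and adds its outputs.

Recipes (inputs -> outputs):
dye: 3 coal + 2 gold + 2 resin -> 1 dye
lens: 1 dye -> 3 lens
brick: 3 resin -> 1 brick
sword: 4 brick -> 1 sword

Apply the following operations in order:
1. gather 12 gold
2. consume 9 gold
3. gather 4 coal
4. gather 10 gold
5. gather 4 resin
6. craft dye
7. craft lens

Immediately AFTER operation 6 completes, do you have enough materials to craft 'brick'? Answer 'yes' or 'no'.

After 1 (gather 12 gold): gold=12
After 2 (consume 9 gold): gold=3
After 3 (gather 4 coal): coal=4 gold=3
After 4 (gather 10 gold): coal=4 gold=13
After 5 (gather 4 resin): coal=4 gold=13 resin=4
After 6 (craft dye): coal=1 dye=1 gold=11 resin=2

Answer: no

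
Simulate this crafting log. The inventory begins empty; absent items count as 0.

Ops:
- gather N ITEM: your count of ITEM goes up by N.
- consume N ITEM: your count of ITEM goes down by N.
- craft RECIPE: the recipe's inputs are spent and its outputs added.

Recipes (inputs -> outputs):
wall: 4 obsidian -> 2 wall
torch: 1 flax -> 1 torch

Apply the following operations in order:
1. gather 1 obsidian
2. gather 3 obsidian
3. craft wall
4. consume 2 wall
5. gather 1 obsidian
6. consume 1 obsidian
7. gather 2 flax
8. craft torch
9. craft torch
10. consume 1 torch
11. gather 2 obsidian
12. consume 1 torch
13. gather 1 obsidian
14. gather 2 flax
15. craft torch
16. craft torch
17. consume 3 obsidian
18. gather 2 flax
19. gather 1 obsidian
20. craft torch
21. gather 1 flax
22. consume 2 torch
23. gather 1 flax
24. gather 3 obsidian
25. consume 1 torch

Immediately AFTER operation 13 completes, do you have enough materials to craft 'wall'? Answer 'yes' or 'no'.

After 1 (gather 1 obsidian): obsidian=1
After 2 (gather 3 obsidian): obsidian=4
After 3 (craft wall): wall=2
After 4 (consume 2 wall): (empty)
After 5 (gather 1 obsidian): obsidian=1
After 6 (consume 1 obsidian): (empty)
After 7 (gather 2 flax): flax=2
After 8 (craft torch): flax=1 torch=1
After 9 (craft torch): torch=2
After 10 (consume 1 torch): torch=1
After 11 (gather 2 obsidian): obsidian=2 torch=1
After 12 (consume 1 torch): obsidian=2
After 13 (gather 1 obsidian): obsidian=3

Answer: no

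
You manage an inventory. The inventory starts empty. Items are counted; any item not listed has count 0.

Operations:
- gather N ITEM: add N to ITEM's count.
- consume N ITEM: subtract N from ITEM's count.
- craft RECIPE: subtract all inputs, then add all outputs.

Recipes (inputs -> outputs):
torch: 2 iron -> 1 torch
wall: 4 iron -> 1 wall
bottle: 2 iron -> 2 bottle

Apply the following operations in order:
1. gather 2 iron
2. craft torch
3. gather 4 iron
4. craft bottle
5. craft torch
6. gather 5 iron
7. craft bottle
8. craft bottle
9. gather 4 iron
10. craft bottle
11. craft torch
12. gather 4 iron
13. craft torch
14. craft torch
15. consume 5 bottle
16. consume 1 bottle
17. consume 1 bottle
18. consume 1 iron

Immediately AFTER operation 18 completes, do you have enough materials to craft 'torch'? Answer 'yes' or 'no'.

Answer: no

Derivation:
After 1 (gather 2 iron): iron=2
After 2 (craft torch): torch=1
After 3 (gather 4 iron): iron=4 torch=1
After 4 (craft bottle): bottle=2 iron=2 torch=1
After 5 (craft torch): bottle=2 torch=2
After 6 (gather 5 iron): bottle=2 iron=5 torch=2
After 7 (craft bottle): bottle=4 iron=3 torch=2
After 8 (craft bottle): bottle=6 iron=1 torch=2
After 9 (gather 4 iron): bottle=6 iron=5 torch=2
After 10 (craft bottle): bottle=8 iron=3 torch=2
After 11 (craft torch): bottle=8 iron=1 torch=3
After 12 (gather 4 iron): bottle=8 iron=5 torch=3
After 13 (craft torch): bottle=8 iron=3 torch=4
After 14 (craft torch): bottle=8 iron=1 torch=5
After 15 (consume 5 bottle): bottle=3 iron=1 torch=5
After 16 (consume 1 bottle): bottle=2 iron=1 torch=5
After 17 (consume 1 bottle): bottle=1 iron=1 torch=5
After 18 (consume 1 iron): bottle=1 torch=5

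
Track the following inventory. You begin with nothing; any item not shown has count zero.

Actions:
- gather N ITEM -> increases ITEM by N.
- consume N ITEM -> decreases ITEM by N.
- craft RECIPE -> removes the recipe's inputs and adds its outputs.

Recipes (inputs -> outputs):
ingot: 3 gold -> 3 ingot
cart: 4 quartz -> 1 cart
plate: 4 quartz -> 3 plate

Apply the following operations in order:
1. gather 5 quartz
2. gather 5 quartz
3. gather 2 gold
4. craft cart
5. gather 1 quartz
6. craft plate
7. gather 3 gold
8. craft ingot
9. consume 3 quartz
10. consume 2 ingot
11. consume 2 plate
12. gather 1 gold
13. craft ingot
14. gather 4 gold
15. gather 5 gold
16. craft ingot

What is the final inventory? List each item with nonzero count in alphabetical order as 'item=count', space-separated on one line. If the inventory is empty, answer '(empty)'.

Answer: cart=1 gold=6 ingot=7 plate=1

Derivation:
After 1 (gather 5 quartz): quartz=5
After 2 (gather 5 quartz): quartz=10
After 3 (gather 2 gold): gold=2 quartz=10
After 4 (craft cart): cart=1 gold=2 quartz=6
After 5 (gather 1 quartz): cart=1 gold=2 quartz=7
After 6 (craft plate): cart=1 gold=2 plate=3 quartz=3
After 7 (gather 3 gold): cart=1 gold=5 plate=3 quartz=3
After 8 (craft ingot): cart=1 gold=2 ingot=3 plate=3 quartz=3
After 9 (consume 3 quartz): cart=1 gold=2 ingot=3 plate=3
After 10 (consume 2 ingot): cart=1 gold=2 ingot=1 plate=3
After 11 (consume 2 plate): cart=1 gold=2 ingot=1 plate=1
After 12 (gather 1 gold): cart=1 gold=3 ingot=1 plate=1
After 13 (craft ingot): cart=1 ingot=4 plate=1
After 14 (gather 4 gold): cart=1 gold=4 ingot=4 plate=1
After 15 (gather 5 gold): cart=1 gold=9 ingot=4 plate=1
After 16 (craft ingot): cart=1 gold=6 ingot=7 plate=1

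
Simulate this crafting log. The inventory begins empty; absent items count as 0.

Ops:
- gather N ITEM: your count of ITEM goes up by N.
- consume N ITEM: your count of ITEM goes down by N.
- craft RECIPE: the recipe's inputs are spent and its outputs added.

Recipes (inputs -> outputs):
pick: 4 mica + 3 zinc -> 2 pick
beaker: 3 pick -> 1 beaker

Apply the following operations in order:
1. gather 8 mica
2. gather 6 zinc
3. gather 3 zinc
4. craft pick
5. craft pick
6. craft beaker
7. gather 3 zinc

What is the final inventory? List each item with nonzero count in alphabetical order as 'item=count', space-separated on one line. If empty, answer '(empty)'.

Answer: beaker=1 pick=1 zinc=6

Derivation:
After 1 (gather 8 mica): mica=8
After 2 (gather 6 zinc): mica=8 zinc=6
After 3 (gather 3 zinc): mica=8 zinc=9
After 4 (craft pick): mica=4 pick=2 zinc=6
After 5 (craft pick): pick=4 zinc=3
After 6 (craft beaker): beaker=1 pick=1 zinc=3
After 7 (gather 3 zinc): beaker=1 pick=1 zinc=6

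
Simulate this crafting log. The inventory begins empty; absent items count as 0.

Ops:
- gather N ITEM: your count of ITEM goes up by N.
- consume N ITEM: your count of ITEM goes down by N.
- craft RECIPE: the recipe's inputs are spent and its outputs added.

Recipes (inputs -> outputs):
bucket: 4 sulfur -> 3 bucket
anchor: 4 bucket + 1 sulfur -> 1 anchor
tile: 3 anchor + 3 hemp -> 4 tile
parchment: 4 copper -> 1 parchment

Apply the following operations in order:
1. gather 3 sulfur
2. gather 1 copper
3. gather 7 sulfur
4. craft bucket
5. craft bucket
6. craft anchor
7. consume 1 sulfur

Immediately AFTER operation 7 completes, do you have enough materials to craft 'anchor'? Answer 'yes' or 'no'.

After 1 (gather 3 sulfur): sulfur=3
After 2 (gather 1 copper): copper=1 sulfur=3
After 3 (gather 7 sulfur): copper=1 sulfur=10
After 4 (craft bucket): bucket=3 copper=1 sulfur=6
After 5 (craft bucket): bucket=6 copper=1 sulfur=2
After 6 (craft anchor): anchor=1 bucket=2 copper=1 sulfur=1
After 7 (consume 1 sulfur): anchor=1 bucket=2 copper=1

Answer: no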